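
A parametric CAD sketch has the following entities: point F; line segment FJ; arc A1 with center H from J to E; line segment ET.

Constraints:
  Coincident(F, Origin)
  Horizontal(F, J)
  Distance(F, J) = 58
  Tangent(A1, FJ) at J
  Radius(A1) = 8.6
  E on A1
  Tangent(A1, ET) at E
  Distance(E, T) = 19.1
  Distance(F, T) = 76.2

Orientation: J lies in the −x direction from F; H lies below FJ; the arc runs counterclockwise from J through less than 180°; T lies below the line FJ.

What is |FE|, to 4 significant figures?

66.38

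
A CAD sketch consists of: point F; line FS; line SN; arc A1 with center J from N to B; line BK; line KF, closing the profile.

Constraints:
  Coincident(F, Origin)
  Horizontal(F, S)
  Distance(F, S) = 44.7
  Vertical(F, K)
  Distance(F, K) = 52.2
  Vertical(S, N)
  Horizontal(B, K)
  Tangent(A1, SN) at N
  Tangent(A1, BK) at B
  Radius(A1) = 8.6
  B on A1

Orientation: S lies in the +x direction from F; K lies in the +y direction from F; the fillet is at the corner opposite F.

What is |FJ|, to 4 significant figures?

56.61

F and K share the same x with |FK| = 52.2 and K on the +y side, so K = (0.000, 52.20). The virtual corner opposite F is at (44.70, 52.20). Since A1 is tangent to SN there, JN ⟂ SN and A1 meets BK tangentially, so JB is at right angles to BK, with radius 8.6, so the center J sits 8.6 in from both sides at J = (36.10, 43.60). Then |FJ| = |J − F| = 56.61.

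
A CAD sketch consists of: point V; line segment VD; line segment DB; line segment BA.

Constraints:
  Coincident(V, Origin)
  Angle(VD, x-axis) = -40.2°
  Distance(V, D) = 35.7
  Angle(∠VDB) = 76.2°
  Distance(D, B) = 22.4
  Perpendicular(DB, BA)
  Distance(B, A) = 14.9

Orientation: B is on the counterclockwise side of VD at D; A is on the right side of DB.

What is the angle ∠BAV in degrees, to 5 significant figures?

15.647°

∠VDB = 76.2°, so DB runs at -40.2° + (180° − 76.2°) = 63.600° from the x-axis; with |DB| = 22.4, B = D + 22.4·(cos 63.600°, sin 63.600°) = (37.227, -2.9789). DB ⟂ BA; with |BA| = 14.9 on the right of DB, A = B + 14.9·(0.89571, -0.44464) = (50.573, -9.6040). Then cos ∠BAV = AB·AV / (|AB||AV|), giving 15.647°.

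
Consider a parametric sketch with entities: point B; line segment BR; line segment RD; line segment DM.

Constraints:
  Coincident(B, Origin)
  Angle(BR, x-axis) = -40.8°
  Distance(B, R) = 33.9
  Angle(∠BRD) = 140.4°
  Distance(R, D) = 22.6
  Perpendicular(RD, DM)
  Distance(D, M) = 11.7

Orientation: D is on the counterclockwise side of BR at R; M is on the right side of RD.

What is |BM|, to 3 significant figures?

59.0

∠BRD = 140.4°, so RD runs at -40.8° + (180° − 140.4°) = -1.20° from the x-axis; with |RD| = 22.6, D = R + 22.6·(cos -1.20°, sin -1.20°) = (48.3, -22.6). RD is perpendicular to DM; with |DM| = 11.7 on the right of RD, M = D + 11.7·(-0.0209, -1.00) = (48.0, -34.3). Then |BM| = |M − B| = 59.0.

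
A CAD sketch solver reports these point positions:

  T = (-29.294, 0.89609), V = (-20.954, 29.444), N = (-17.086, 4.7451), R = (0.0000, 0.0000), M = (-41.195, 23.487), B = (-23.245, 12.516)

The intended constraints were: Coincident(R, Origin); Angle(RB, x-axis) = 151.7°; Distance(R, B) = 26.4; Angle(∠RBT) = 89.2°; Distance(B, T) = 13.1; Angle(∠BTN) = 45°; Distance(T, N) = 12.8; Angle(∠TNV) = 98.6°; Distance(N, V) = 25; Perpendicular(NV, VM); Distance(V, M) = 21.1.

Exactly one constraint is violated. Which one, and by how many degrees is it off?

Perpendicular(NV, VM) — off by 7.50°.

R = (0.00, 0.00) ✓; RB at 151.7° ✓; |RB| = 26.40 ✓; ∠RBT = 89.20° ✓; |BT| = 13.10 ✓; ∠BTN = 45.00° ✓; |TN| = 12.80 ✓; ∠TNV = 98.60° ✓; |NV| = 25.00 ✓; ∠(NV, VM) = 97.50° ✗; |VM| = 21.10 ✓.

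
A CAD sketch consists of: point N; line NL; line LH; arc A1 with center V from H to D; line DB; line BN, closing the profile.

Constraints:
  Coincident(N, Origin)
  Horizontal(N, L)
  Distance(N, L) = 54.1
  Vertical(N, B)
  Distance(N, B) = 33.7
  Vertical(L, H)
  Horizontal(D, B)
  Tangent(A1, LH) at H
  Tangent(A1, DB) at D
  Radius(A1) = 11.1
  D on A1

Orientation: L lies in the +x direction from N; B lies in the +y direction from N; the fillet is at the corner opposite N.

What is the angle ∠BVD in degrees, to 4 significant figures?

75.53°

The virtual corner opposite N is at (54.10, 33.70). Tangency of A1 to LH means the radius VH is perpendicular to LH and A1 meets DB tangentially, so VD is at right angles to DB, with radius 11.1, so the center V sits 11.1 in from both sides at V = (43.00, 22.60). That places the tangent points at H = (54.10, 22.60) on LH and D = (43.00, 33.70) on DB. Then cos ∠BVD = VB·VD / (|VB||VD|), giving 75.53°.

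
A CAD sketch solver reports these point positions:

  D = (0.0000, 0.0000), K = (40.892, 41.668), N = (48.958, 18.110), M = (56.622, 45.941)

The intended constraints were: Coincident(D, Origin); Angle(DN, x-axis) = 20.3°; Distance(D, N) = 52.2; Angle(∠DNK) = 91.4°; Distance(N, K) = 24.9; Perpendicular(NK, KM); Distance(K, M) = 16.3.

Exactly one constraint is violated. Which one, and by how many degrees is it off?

Perpendicular(NK, KM) — off by 3.70°.

D = (0.00, 0.00) ✓; DN at 20.30° ✓; |DN| = 52.20 ✓; ∠DNK = 91.40° ✓; |NK| = 24.90 ✓; ∠(NK, KM) = 93.70° ✗; |KM| = 16.30 ✓.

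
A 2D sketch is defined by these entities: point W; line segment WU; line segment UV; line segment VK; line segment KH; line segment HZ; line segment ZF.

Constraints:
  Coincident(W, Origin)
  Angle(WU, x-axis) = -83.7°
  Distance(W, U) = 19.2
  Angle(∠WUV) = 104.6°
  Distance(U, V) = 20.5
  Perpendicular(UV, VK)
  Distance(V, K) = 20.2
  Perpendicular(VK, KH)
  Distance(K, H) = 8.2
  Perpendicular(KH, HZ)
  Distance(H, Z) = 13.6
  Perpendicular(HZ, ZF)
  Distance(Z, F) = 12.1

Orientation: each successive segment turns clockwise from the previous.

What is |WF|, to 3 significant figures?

31.6

W is at the origin; WU runs at -83.7° with length 19.2, so U = (2.11, -19.1). ∠WUV = 104.6° gives UV at -159° from the x-axis; with |UV| = 20.5, V = (-17.0, -26.4). UV is perpendicular to VK, so VK runs at 111°; with |VK| = 20.2, K = (-24.3, -7.53). The perpendicularity gives KH at right angles to VK, so KH runs at 20.9°; with |KH| = 8.2, H = (-16.6, -4.60). The perpendicularity gives HZ at right angles to KH, so HZ runs at -69.1°; with |HZ| = 13.6, Z = (-11.7, -17.3). The perpendicularity gives ZF at right angles to HZ, so ZF runs at -159°; with |ZF| = 12.1, F = (-23.0, -21.6). Then |WF| = |F − W| = 31.6.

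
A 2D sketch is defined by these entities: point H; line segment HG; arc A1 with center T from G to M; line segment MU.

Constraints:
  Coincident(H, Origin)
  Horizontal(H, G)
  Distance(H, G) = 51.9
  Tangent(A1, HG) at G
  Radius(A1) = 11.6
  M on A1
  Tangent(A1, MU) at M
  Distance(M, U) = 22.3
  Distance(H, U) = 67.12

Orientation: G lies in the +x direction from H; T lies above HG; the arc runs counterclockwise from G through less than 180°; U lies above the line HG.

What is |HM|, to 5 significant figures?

64.752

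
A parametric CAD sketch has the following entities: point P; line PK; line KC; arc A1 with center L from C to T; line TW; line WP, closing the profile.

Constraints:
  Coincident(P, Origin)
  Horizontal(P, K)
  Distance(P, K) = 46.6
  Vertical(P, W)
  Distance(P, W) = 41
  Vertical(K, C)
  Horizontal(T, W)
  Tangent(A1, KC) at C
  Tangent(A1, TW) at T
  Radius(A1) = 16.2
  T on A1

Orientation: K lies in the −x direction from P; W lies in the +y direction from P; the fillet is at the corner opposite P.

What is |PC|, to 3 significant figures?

52.8

P is at the origin; P and K share the same y with |PK| = 46.6 and K on the −x side, so K = (-46.6, 0.00). P and W share the same x with |PW| = 41.0 and W on the +y side, so W = (0.00, 41.0). The virtual corner opposite P is at (-46.6, 41.0). The tangent condition forces LC to be normal to KC and since A1 is tangent to TW there, LT ⟂ TW, with radius 16.2, so the center L sits 16.2 in from both sides at L = (-30.4, 24.8). That places the tangent points at C = (-46.6, 24.8) on KC and T = (-30.4, 41.0) on TW. Then |PC| = |C − P| = 52.8.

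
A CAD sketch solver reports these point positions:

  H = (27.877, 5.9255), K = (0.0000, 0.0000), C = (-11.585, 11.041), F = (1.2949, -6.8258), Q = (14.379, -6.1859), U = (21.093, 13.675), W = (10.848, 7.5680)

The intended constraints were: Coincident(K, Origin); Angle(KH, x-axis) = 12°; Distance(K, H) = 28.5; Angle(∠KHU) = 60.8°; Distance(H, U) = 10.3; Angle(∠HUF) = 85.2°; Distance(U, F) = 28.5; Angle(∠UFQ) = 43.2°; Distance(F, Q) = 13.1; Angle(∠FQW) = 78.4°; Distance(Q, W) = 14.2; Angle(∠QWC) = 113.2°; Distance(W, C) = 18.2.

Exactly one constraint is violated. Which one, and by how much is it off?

Distance(W, C) = 18.2 — off by 4.50.

K = (0.00, 0.00) ✓; KH at 12.00° ✓; |KH| = 28.50 ✓; ∠KHU = 60.80° ✓; |HU| = 10.30 ✓; ∠HUF = 85.20° ✓; |UF| = 28.50 ✓; ∠UFQ = 43.20° ✓; |FQ| = 13.10 ✓; ∠FQW = 78.40° ✓; |QW| = 14.20 ✓; ∠QWC = 113.2° ✓; |WC| = 22.70 ✗.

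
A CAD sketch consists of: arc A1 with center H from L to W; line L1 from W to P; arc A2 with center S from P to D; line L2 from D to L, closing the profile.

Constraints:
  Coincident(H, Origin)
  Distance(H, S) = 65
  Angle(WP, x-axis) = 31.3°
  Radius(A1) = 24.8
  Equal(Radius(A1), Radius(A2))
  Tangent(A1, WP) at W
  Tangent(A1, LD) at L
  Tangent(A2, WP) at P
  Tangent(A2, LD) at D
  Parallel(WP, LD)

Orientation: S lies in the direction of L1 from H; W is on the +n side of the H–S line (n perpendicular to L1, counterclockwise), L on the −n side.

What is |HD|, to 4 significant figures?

69.57

Tangency of A1 to both parallel lines with radius 24.8 puts W and L at H ± 24.8·n: W = (-12.88, 21.19), L = (12.88, -21.19). Equal radii place P and D the same way about S: P = S + 24.8·n = (42.66, 54.96), D = S − 24.8·n = (68.42, 12.58). Then |HD| = |D − H| = 69.57.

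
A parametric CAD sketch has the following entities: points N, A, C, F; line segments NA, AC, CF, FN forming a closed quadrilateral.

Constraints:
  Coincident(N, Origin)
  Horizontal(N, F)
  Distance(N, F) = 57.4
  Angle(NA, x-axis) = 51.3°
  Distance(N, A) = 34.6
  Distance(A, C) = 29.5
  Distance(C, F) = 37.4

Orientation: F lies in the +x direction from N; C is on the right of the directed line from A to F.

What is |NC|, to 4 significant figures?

20.23

Checks: N = (0.00, 0.00) ✓; |AC| = 29.50 ✓; |CF| = 37.40 ✓.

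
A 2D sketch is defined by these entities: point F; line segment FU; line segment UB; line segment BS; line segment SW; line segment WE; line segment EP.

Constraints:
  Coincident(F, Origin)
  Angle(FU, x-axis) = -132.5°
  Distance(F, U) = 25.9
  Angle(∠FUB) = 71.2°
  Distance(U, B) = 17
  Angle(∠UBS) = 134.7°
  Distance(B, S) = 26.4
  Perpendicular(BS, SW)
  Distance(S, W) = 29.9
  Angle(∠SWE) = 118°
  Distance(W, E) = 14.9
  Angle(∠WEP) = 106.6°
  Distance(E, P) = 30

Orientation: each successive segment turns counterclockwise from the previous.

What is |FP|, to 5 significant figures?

20.712

∠SWE = 118.0° gives WE at 173.60° from the x-axis; with |WE| = 14.9, E = (-3.1995, 13.251). ∠WEP = 106.6° gives EP at -113.00° from the x-axis; with |EP| = 30.0, P = (-14.921, -14.364). Then |FP| = |P − F| = 20.712.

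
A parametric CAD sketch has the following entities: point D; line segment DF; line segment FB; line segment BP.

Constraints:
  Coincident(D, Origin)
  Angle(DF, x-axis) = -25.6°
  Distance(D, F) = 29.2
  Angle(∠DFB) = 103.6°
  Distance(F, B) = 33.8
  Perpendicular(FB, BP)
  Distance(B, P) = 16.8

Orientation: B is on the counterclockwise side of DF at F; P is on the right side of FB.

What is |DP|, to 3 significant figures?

60.8

∠DFB = 103.6°, so FB runs at -25.6° + (180° − 103.6°) = 50.8° from the x-axis; with |FB| = 33.8, B = F + 33.8·(cos 50.8°, sin 50.8°) = (47.7, 13.6). FB is perpendicular to BP; with |BP| = 16.8 on the right of FB, P = B + 16.8·(0.775, -0.632) = (60.7, 2.96). Then |DP| = |P − D| = 60.8.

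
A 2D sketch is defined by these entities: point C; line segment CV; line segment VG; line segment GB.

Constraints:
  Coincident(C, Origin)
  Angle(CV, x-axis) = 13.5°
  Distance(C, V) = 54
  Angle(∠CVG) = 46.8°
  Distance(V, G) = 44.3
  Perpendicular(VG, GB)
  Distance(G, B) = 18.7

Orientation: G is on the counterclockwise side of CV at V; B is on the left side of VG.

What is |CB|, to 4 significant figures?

21.93

C is at the origin; CV runs at 13.5° with length 54.0, so V = 54.0·(cos 13.5°, sin 13.5°) = (52.51, 12.61). ∠CVG = 46.8°, so VG runs at 13.5° + (180° − 46.8°) = 146.7° from the x-axis; with |VG| = 44.3, G = V + 44.3·(cos 146.7°, sin 146.7°) = (15.48, 36.93). VG is perpendicular to GB; with |GB| = 18.7 on the left of VG, B = G + 18.7·(-0.5490, -0.8358) = (5.215, 21.30). Then |CB| = |B − C| = 21.93.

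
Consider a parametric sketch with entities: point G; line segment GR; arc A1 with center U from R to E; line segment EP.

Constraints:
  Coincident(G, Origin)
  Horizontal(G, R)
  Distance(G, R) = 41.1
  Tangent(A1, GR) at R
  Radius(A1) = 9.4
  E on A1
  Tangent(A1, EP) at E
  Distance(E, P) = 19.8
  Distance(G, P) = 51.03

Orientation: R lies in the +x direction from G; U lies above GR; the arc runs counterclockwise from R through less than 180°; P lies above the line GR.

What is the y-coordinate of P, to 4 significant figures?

31.30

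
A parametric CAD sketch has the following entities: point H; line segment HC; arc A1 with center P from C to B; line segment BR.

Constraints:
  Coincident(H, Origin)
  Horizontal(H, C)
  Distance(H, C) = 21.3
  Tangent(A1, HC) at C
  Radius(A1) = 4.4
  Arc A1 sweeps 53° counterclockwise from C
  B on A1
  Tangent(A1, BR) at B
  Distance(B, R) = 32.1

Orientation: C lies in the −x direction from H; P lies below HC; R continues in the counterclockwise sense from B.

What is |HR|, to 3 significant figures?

51.9

H is at the origin; H and C share the same y with |HC| = 21.3 and C on the −x side, so C = (-21.3, 0.00). A1 meets HC tangentially, so PC is at right angles to HC, so P = C + (0, -4.4) = (-21.3, -4.40). On A1, C sits at bearing 90° from P; a 53° counterclockwise sweep puts B at bearing 143°, so B = P + 4.4·(cos 143°, sin 143°) = (-24.8, -1.75). Since A1 is tangent to BR there, PB ⟂ BR, so BR runs along (−sin 143°, cos 143°); with |BR| = 32.1, R = (-44.1, -27.4). Then |HR| = |R − H| = 51.9.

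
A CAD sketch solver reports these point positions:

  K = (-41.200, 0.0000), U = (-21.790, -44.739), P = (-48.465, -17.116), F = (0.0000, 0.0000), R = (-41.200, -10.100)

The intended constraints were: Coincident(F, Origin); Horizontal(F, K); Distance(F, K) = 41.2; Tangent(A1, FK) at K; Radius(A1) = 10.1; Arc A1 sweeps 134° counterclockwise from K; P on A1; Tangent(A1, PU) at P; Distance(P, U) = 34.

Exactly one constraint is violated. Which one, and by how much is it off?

Distance(P, U) = 34 — off by 4.40.

F = (0.00, 0.00) ✓; F.y = 0.00, K.y = 0.00 ✓; |FK| = 41.20 ✓; ∠(RK, KF) = 90.00° ✓; |RK| = 10.10 ✓; bearing(R→P) − bearing(R→K) = 134.0° ✓; |RP| = 10.10 ✓; ∠(RP, PU) = 90.00° ✓; |PU| = 38.40 ✗.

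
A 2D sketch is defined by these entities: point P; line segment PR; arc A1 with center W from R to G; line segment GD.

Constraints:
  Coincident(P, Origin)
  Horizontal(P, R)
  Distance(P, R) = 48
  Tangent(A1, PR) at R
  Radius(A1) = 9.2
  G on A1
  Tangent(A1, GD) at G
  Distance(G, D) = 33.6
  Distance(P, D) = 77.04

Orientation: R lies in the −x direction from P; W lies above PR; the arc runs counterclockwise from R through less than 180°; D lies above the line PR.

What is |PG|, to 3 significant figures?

44.8

Checks: |PR| = 48.00 ✓; |WG| = 9.200 ✓; ∠(WG, GD) = 90.00° ✓; |GD| = 33.60 ✓; |PD| = 77.04 ✓.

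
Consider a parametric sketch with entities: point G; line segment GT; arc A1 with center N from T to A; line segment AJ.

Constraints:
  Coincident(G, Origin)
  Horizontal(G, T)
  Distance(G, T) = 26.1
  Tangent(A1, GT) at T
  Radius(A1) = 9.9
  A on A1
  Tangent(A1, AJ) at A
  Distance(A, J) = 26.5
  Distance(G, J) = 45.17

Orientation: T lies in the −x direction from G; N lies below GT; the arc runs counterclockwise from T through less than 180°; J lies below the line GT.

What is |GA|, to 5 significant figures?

37.801

G is at the origin; GT is horizontal with |GT| = 26.1 and T on the −x side, so T = (-26.100, 0.0000). The tangent condition forces NT to be normal to GT, so N = T + (0, -9.9) = (-26.100, -9.9000). Since NA ⟂ AJ (tangency), |NJ| = √(9.9² + 26.5²) = 28.289 regardless of where A sits on A1. So J lies on both circle(G, 45.17) and circle(N, 28.289); the below-GT intersection is J = (-24.222, -38.126). A is the foot of the tangent from J: A = (-35.123, -13.973).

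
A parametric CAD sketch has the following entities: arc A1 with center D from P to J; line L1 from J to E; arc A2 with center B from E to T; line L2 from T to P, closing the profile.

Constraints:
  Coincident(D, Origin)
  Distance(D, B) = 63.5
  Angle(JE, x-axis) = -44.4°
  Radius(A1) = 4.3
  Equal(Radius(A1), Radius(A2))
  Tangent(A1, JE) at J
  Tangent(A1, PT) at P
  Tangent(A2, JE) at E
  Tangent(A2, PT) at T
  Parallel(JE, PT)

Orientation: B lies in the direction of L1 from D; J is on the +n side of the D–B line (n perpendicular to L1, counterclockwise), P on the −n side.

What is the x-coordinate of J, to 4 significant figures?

3.009

The slot axis is L1's direction at -44.4°, so u = (cos -44.4°, sin -44.4°) = (0.7145, -0.6997) and n = (−sin -44.4°, cos -44.4°) = (0.6997, 0.7145). D is at the origin and B lies 63.5 along u from D, so B = 63.5·u = (45.37, -44.43). Tangency of A1 to both parallel lines with radius 4.3 puts J and P at D ± 4.3·n: J = (3.009, 3.072), P = (-3.009, -3.072). So J.x = 3.009.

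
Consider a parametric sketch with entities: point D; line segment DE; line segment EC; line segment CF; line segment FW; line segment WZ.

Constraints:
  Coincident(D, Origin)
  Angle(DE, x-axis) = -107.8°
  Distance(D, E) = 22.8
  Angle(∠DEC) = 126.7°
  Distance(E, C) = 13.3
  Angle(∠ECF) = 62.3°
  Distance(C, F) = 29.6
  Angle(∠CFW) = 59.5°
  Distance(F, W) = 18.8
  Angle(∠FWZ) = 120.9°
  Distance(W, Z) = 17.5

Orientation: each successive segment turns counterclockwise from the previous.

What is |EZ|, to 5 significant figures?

5.8128

D is at the origin; DE runs at -107.8° with length 22.8, so E = (-6.9699, -21.709). ∠DEC = 126.7° gives EC at -54.500° from the x-axis; with |EC| = 13.3, C = (0.75350, -32.536). ∠ECF = 62.3° gives CF at 63.200° from the x-axis; with |CF| = 29.6, F = (14.099, -6.1157). ∠CFW = 59.5° gives FW at -176.30° from the x-axis; with |FW| = 18.8, W = (-4.6613, -7.3290). ∠FWZ = 120.9° gives WZ at -117.20° from the x-axis; with |WZ| = 17.5, Z = (-12.661, -22.894). Then |EZ| = |Z − E| = 5.8128.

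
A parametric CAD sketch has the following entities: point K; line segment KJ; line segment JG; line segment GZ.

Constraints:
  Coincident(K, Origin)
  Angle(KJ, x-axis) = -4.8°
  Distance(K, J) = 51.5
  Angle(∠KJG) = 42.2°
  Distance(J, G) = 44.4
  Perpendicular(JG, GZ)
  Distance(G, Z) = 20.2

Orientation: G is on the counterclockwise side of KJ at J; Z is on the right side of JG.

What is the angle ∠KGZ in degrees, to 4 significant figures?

169.8°

K is at the origin; KJ runs at -4.8° with length 51.5, so J = 51.5·(cos -4.8°, sin -4.8°) = (51.32, -4.309). ∠KJG = 42.2°, so JG runs at -4.8° + (180° − 42.2°) = 133.0° from the x-axis; with |JG| = 44.4, G = J + 44.4·(cos 133.0°, sin 133.0°) = (21.04, 28.16). The perpendicularity gives GZ at right angles to JG; with |GZ| = 20.2 on the right of JG, Z = G + 20.2·(0.7314, 0.6820) = (35.81, 41.94). Then cos ∠KGZ = GK·GZ / (|GK||GZ|), giving 169.8°.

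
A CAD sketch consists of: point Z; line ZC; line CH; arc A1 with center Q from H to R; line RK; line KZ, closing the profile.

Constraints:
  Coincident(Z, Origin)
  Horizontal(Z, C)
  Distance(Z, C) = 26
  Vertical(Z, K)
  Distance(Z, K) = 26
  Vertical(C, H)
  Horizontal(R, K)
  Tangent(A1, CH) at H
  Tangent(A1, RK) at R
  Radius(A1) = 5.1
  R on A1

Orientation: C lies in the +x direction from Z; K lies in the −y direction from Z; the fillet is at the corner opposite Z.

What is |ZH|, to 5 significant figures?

33.359

Z is at the origin; ZC is horizontal with |ZC| = 26.0 and C on the +x side, so C = (26.000, 0.0000). Z and K share the same x with |ZK| = 26.0 and K on the −y side, so K = (0.0000, -26.000). The virtual corner opposite Z is at (26.000, -26.000). A1 meets CH tangentially, so QH is at right angles to CH and the tangent condition forces QR to be normal to RK, with radius 5.1, so the center Q sits 5.1 in from both sides at Q = (20.900, -20.900). That places the tangent points at H = (26.000, -20.900) on CH and R = (20.900, -26.000) on RK. Then |ZH| = |H − Z| = 33.359.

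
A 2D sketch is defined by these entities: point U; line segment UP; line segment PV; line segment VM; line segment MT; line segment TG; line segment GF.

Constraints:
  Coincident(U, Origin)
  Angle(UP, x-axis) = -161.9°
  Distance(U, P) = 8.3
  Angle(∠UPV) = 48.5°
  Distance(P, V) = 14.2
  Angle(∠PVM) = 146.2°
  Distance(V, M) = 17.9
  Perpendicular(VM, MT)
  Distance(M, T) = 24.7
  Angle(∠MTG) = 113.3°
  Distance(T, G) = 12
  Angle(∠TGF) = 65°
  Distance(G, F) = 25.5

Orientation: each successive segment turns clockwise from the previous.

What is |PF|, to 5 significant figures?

19.831

∠MTG = 113.3° gives TG at -123.90° from the x-axis; with |TG| = 12.0, G = (19.484, -10.572). ∠TGF = 65.0° gives GF at 121.10° from the x-axis; with |GF| = 25.5, F = (6.3120, 11.263). Then |PF| = |F − P| = 19.831.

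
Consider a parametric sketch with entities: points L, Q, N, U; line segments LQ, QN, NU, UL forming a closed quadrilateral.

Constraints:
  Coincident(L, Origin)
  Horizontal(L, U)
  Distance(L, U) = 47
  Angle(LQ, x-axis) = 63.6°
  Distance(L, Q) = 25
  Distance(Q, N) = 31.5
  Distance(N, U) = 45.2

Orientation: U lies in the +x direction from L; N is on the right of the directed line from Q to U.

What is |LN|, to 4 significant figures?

8.290

Checks: |QN| = 31.50 ✓; |NU| = 45.20 ✓.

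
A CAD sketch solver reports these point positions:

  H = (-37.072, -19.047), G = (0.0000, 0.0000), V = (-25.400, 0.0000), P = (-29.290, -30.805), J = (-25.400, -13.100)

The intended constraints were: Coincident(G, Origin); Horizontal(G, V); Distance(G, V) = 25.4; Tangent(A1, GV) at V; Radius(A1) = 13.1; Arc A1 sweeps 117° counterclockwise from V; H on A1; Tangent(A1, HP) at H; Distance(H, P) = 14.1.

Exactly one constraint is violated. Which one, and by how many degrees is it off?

Tangent(A1, HP) at H — off by 6.50°.

G = (0.00, 0.00) ✓; G.y = 0.00, V.y = 0.00 ✓; |GV| = 25.40 ✓; ∠(JV, VG) = 90.00° ✓; |JV| = 13.10 ✓; bearing(J→H) − bearing(J→V) = 117.0° ✓; |JH| = 13.10 ✓; ∠(JH, HP) = 83.50° ✗; |HP| = 14.10 ✓.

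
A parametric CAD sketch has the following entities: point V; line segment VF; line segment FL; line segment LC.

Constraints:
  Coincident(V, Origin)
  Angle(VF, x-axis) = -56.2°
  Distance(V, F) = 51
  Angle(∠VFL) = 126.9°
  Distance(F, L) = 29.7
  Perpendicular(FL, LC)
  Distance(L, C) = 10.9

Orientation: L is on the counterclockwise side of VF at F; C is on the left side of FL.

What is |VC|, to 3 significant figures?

67.3

V is at the origin; VF runs at -56.2° with length 51.0, so F = 51.0·(cos -56.2°, sin -56.2°) = (28.4, -42.4). ∠VFL = 126.9°, so FL runs at -56.2° + (180° − 126.9°) = -3.10° from the x-axis; with |FL| = 29.7, L = F + 29.7·(cos -3.10°, sin -3.10°) = (58.0, -44.0). FL is perpendicular to LC; with |LC| = 10.9 on the left of FL, C = L + 10.9·(0.0541, 0.999) = (58.6, -33.1). Then |VC| = |C − V| = 67.3.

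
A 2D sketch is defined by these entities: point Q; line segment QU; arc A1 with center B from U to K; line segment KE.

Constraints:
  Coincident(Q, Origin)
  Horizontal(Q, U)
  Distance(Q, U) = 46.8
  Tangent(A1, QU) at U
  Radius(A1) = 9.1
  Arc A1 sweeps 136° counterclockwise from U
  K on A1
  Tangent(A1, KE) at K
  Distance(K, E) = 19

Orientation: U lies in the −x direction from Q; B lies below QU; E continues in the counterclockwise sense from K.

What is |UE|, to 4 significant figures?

29.77

On A1, U sits at bearing 90° from B; a 136° counterclockwise sweep puts K at bearing 226°, so K = B + 9.1·(cos 226°, sin 226°) = (-53.12, -15.65). The tangent condition forces BK to be normal to KE, so KE runs along (−sin 226°, cos 226°); with |KE| = 19.0, E = (-39.45, -28.84). Then |UE| = |E − U| = 29.77.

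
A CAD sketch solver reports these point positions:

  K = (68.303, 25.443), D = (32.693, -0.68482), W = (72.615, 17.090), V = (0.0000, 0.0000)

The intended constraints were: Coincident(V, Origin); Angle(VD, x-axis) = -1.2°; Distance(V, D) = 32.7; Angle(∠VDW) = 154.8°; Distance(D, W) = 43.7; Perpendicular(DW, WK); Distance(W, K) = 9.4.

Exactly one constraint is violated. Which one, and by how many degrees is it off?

Perpendicular(DW, WK) — off by 3.30°.

V = (0.00, 0.00) ✓; VD at -1.200° ✓; |VD| = 32.70 ✓; ∠VDW = 154.8° ✓; |DW| = 43.70 ✓; ∠(DW, WK) = 93.30° ✗; |WK| = 9.400 ✓.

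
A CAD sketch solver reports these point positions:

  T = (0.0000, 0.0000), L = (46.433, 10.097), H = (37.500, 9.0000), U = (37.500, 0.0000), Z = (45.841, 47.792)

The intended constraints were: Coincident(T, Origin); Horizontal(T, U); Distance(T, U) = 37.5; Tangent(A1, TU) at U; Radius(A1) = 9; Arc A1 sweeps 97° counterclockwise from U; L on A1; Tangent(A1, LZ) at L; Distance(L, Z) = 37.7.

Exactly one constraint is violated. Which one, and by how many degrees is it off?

Tangent(A1, LZ) at L — off by 6.10°.

T = (0.00, 0.00) ✓; T.y = 0.00, U.y = 0.00 ✓; |TU| = 37.50 ✓; ∠(HU, UT) = 90.00° ✓; |HU| = 9.000 ✓; bearing(H→L) − bearing(H→U) = 97.00° ✓; |HL| = 9.000 ✓; ∠(HL, LZ) = 96.10° ✗; |LZ| = 37.70 ✓.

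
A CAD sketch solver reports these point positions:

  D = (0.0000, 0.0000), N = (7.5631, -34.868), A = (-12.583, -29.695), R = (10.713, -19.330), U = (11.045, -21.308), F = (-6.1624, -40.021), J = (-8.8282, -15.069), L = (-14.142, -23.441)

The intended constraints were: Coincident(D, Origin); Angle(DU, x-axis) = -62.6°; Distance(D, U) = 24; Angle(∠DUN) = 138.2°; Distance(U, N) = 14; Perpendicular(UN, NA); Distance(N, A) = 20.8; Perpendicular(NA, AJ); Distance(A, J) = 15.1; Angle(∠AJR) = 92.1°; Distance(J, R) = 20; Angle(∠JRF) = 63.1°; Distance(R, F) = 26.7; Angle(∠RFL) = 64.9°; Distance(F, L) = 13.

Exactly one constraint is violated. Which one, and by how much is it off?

Distance(F, L) = 13 — off by 5.40.

D = (0.00, 0.00) ✓; DU at -62.60° ✓; |DU| = 24.00 ✓; ∠DUN = 138.2° ✓; |UN| = 14.00 ✓; ∠(UN, NA) = 90.00° ✓; |NA| = 20.80 ✓; ∠(NA, AJ) = 90.00° ✓; |AJ| = 15.10 ✓; ∠AJR = 92.10° ✓; |JR| = 20.00 ✓; ∠JRF = 63.10° ✓; |RF| = 26.70 ✓; ∠RFL = 64.90° ✓; |FL| = 18.40 ✗.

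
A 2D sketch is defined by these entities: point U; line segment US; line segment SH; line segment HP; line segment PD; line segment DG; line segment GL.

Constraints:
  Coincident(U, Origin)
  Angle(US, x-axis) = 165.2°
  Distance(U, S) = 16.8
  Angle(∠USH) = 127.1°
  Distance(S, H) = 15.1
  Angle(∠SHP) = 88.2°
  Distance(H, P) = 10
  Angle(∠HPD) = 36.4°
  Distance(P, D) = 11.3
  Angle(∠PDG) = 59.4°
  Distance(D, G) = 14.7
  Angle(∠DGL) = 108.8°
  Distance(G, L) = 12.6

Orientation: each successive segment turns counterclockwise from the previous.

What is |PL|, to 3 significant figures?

13.2

∠PDG = 59.4° gives DG at -146° from the x-axis; with |DG| = 14.7, G = (-34.6, -9.66). ∠DGL = 108.8° gives GL at -74.7° from the x-axis; with |GL| = 12.6, L = (-31.2, -21.8). Then |PL| = |L − P| = 13.2.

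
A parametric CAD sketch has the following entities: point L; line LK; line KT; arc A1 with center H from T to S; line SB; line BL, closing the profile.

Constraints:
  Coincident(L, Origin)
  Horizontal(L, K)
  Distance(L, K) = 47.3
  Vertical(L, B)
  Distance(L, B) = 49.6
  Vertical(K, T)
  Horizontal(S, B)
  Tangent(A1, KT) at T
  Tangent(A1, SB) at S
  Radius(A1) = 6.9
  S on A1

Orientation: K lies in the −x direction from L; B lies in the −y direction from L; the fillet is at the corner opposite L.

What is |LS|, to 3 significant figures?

64.0

The virtual corner opposite L is at (-47.3, -49.6). A1 meets KT tangentially, so HT is at right angles to KT and A1 meets SB tangentially, so HS is at right angles to SB, with radius 6.9, so the center H sits 6.9 in from both sides at H = (-40.4, -42.7). That places the tangent points at T = (-47.3, -42.7) on KT and S = (-40.4, -49.6) on SB. Then |LS| = |S − L| = 64.0.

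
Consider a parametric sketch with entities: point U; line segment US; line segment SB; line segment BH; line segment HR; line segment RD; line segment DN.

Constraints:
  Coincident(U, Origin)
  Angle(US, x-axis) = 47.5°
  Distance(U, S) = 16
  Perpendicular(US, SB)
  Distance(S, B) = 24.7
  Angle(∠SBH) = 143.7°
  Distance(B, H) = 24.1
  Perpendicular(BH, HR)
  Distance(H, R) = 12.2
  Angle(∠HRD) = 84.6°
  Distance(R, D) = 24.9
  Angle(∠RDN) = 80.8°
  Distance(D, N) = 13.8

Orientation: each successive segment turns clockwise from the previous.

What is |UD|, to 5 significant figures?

20.171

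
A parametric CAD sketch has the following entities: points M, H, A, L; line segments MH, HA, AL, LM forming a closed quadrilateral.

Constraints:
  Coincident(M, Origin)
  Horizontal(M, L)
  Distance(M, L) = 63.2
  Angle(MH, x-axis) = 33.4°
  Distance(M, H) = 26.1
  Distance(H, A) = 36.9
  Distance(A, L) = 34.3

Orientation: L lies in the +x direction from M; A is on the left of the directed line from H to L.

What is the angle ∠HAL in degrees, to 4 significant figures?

75.90°

M is at the origin; M and L share the same y with |ML| = 63.2 and L in +x, so L = (63.2, 0). MH runs at 33.4° with |MH| = 26.1, so H = (21.79, 14.37). A is determined by |HA| = 36.9 and |AL| = 34.3 together: it lies at the intersection of circle(H, 36.9) and circle(L, 34.3). With |HL| = 43.83, the foot of the radical line on HL is 24.03 from H and the perpendicular offset is √(36.9² − 24.03²) = 28.00. Taking the left-of-HL solution: A = (53.67, 32.95).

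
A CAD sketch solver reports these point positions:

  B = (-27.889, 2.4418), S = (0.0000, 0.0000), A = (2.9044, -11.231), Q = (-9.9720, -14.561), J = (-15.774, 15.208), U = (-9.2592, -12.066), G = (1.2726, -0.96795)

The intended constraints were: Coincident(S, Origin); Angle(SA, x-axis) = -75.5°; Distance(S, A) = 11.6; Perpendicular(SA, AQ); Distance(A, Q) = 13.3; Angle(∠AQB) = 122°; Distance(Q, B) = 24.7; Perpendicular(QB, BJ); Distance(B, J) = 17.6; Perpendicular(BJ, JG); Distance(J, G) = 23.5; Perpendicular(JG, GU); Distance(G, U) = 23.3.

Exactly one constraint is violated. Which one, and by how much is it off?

Distance(G, U) = 23.3 — off by 8.00.

S = (0.00, 0.00) ✓; SA at -75.50° ✓; |SA| = 11.60 ✓; ∠(SA, AQ) = 90.00° ✓; |AQ| = 13.30 ✓; ∠AQB = 122.0° ✓; |QB| = 24.70 ✓; ∠(QB, BJ) = 90.00° ✓; |BJ| = 17.60 ✓; ∠(BJ, JG) = 90.00° ✓; |JG| = 23.50 ✓; ∠(JG, GU) = 90.00° ✓; |GU| = 15.30 ✗.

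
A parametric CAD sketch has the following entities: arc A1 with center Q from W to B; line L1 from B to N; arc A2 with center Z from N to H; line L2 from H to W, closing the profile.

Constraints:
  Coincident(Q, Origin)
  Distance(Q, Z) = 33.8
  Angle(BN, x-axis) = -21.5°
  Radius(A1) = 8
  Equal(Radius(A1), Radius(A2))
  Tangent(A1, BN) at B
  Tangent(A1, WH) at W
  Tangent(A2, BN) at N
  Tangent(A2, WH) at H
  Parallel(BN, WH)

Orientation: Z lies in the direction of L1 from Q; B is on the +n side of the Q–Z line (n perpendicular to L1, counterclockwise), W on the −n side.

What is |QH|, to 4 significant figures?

34.73

The slot axis is L1's direction at -21.5°, so u = (cos -21.5°, sin -21.5°) = (0.9304, -0.3665) and n = (−sin -21.5°, cos -21.5°) = (0.3665, 0.9304). Q is at the origin and Z lies 33.8 along u from Q, so Z = 33.8·u = (31.45, -12.39). Tangency of A1 to both parallel lines with radius 8.0 puts B and W at Q ± 8.0·n: B = (2.932, 7.443), W = (-2.932, -7.443). Equal radii place N and H the same way about Z: N = Z + 8.0·n = (34.38, -4.944), H = Z − 8.0·n = (28.52, -19.83). Then |QH| = |H − Q| = 34.73.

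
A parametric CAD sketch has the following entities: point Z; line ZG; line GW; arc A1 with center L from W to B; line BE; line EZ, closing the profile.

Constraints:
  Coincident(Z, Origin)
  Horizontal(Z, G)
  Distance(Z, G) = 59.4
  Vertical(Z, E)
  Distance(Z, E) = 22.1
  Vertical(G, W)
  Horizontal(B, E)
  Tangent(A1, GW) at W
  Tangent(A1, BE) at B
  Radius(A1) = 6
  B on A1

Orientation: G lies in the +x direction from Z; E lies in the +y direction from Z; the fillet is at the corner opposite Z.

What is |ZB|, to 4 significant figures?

57.79

Z is at the origin; Z and G share the same y with |ZG| = 59.4 and G on the +x side, so G = (59.40, 0.000). ZE is vertical with |ZE| = 22.1 and E on the +y side, so E = (0.000, 22.10). The virtual corner opposite Z is at (59.40, 22.10). The tangent condition forces LW to be normal to GW and the tangent condition forces LB to be normal to BE, with radius 6.0, so the center L sits 6.0 in from both sides at L = (53.40, 16.10). That places the tangent points at W = (59.40, 16.10) on GW and B = (53.40, 22.10) on BE. Then |ZB| = |B − Z| = 57.79.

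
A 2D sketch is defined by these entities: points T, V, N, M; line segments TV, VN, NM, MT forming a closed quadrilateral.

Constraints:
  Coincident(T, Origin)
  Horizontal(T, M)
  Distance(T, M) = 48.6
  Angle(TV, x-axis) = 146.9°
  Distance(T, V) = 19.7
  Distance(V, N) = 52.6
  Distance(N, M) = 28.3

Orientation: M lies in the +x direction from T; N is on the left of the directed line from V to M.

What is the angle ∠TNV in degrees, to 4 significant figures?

20.40°

T is at the origin; T and M share the same y with |TM| = 48.6 and M in +x, so M = (48.6, 0). TV runs at 146.9° with |TV| = 19.7, so V = (-16.50, 10.76). N is determined by |VN| = 52.6 and |NM| = 28.3 together: it lies at the intersection of circle(V, 52.6) and circle(M, 28.3). With |VM| = 65.99, the foot of the radical line on VM is 47.89 from V and the perpendicular offset is √(52.6² − 47.89²) = 21.76. Taking the left-of-VM solution: N = (34.29, 24.42).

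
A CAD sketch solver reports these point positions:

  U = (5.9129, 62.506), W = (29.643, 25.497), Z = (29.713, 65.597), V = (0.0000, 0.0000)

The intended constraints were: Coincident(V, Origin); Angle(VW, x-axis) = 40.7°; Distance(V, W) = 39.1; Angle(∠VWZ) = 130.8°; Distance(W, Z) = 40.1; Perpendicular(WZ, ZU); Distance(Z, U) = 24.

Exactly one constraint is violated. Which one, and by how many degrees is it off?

Perpendicular(WZ, ZU) — off by 7.50°.

V = (0.00, 0.00) ✓; VW at 40.70° ✓; |VW| = 39.10 ✓; ∠VWZ = 130.8° ✓; |WZ| = 40.10 ✓; ∠(WZ, ZU) = 97.50° ✗; |ZU| = 24.00 ✓.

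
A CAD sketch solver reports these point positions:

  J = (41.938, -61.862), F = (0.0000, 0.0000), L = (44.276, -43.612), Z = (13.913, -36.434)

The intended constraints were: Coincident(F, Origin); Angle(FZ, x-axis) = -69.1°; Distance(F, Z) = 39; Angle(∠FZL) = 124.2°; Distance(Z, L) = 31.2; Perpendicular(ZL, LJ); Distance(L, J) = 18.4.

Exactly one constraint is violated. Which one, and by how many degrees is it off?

Perpendicular(ZL, LJ) — off by 6.00°.

F = (0.00, 0.00) ✓; FZ at -69.10° ✓; |FZ| = 39.00 ✓; ∠FZL = 124.2° ✓; |ZL| = 31.20 ✓; ∠(ZL, LJ) = 84.00° ✗; |LJ| = 18.40 ✓.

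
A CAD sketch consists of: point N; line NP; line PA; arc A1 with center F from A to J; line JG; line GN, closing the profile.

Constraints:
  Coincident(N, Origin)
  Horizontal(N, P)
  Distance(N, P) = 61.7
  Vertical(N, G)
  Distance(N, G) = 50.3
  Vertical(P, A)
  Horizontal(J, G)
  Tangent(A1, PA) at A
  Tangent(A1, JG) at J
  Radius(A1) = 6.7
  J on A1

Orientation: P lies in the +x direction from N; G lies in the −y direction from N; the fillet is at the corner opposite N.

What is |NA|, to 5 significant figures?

75.550

N is at the origin; NP is horizontal with |NP| = 61.7 and P on the +x side, so P = (61.700, 0.0000). N and G share the same x with |NG| = 50.3 and G on the −y side, so G = (0.0000, -50.300). The virtual corner opposite N is at (61.700, -50.300). Since A1 is tangent to PA there, FA ⟂ PA and the tangent condition forces FJ to be normal to JG, with radius 6.7, so the center F sits 6.7 in from both sides at F = (55.000, -43.600). That places the tangent points at A = (61.700, -43.600) on PA and J = (55.000, -50.300) on JG. Then |NA| = |A − N| = 75.550.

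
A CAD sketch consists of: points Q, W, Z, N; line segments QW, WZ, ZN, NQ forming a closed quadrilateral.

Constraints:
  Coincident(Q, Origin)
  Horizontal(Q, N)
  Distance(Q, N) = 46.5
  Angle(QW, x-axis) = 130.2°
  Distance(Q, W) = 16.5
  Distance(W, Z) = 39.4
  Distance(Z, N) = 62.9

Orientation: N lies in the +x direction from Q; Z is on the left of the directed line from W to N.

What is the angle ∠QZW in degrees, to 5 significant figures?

17.971°

Checks: |WZ| = 39.40 ✓; |ZN| = 62.90 ✓.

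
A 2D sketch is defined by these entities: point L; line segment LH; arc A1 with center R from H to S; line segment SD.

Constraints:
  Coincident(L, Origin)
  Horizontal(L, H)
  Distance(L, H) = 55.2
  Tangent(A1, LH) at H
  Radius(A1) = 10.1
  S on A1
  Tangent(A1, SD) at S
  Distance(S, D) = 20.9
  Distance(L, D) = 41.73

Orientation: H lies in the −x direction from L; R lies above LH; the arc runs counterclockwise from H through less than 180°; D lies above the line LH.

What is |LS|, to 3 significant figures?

46.9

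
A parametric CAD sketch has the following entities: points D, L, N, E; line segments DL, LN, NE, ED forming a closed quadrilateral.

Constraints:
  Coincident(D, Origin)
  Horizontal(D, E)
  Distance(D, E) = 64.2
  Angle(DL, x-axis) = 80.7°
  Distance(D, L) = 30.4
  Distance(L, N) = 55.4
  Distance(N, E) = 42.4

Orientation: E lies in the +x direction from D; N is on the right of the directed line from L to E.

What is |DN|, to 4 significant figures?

34.20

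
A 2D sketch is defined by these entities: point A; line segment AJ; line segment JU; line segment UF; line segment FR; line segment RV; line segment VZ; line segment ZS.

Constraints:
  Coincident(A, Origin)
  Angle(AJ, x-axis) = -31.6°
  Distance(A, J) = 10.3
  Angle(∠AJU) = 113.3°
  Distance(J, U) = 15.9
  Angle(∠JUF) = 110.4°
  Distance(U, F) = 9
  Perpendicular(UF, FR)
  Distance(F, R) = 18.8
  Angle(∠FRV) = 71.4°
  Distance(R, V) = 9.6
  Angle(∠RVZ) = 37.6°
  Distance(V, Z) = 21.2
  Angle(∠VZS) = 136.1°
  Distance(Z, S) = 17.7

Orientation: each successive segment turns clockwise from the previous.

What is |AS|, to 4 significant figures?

34.58

A is at the origin; AJ runs at -31.6° with length 10.3, so J = (8.773, -5.397). ∠AJU = 113.3° gives JU at -98.30° from the x-axis; with |JU| = 15.9, U = (6.478, -21.13). ∠JUF = 110.4° gives UF at -167.9° from the x-axis; with |UF| = 9.0, F = (-2.323, -23.02). UF ⟂ FR, so FR runs at 102.1°; with |FR| = 18.8, R = (-6.263, -4.635). ∠FRV = 71.4° gives RV at -6.500° from the x-axis; with |RV| = 9.6, V = (3.275, -5.722). ∠RVZ = 37.6° gives VZ at -148.9° from the x-axis; with |VZ| = 21.2, Z = (-14.88, -16.67). ∠VZS = 136.1° gives ZS at 167.2° from the x-axis; with |ZS| = 17.7, S = (-32.14, -12.75). Then |AS| = |S − A| = 34.58.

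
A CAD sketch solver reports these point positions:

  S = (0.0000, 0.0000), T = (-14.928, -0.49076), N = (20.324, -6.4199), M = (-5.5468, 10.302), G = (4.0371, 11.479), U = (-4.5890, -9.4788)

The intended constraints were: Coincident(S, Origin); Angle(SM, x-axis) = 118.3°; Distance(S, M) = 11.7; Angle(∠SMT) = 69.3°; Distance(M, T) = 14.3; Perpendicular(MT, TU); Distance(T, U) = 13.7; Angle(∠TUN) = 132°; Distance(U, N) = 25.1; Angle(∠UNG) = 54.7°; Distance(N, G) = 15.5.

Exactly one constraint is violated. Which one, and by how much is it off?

Distance(N, G) = 15.5 — off by 8.70.

S = (0.00, 0.00) ✓; SM at 118.3° ✓; |SM| = 11.70 ✓; ∠SMT = 69.30° ✓; |MT| = 14.30 ✓; ∠(MT, TU) = 90.00° ✓; |TU| = 13.70 ✓; ∠TUN = 132.0° ✓; |UN| = 25.10 ✓; ∠UNG = 54.70° ✓; |NG| = 24.20 ✗.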